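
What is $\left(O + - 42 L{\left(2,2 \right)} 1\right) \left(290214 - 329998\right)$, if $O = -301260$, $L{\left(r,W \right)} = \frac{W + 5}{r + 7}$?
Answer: $\frac{35959882352}{3} \approx 1.1987 \cdot 10^{10}$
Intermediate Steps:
$L{\left(r,W \right)} = \frac{5 + W}{7 + r}$
$\left(O + - 42 L{\left(2,2 \right)} 1\right) \left(290214 - 329998\right) = \left(-301260 + - 42 \frac{5 + 2}{7 + 2} \cdot 1\right) \left(290214 - 329998\right) = \left(-301260 + - 42 \cdot \frac{1}{9} \cdot 7 \cdot 1\right) \left(-39784\right) = \left(-301260 + \left(-42\right) \frac{7}{9} \cdot 1\right) \left(-39784\right) = \left(-301260 - \frac{98}{3}\right) \left(-39784\right) = \left(- \frac{903878}{3}\right) \left(-39784\right) = \frac{35959882352}{3}$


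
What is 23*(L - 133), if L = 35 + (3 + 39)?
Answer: -1288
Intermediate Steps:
L = 77 (L = 35 + 42 = 77)
23*(L - 133) = 23*(77 - 133) = 23*(-56) = -1288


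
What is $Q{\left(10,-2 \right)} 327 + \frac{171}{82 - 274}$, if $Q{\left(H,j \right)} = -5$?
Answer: $- \frac{104697}{64} \approx -1635.9$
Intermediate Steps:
$Q{\left(10,-2 \right)} 327 + \frac{171}{82 - 274} = \left(-5\right) 327 + \frac{171}{82 - 274} = -1635 + \frac{171}{-192} = -1635 + 171 \left(- \frac{1}{192}\right) = -1635 - \frac{57}{64} = - \frac{104697}{64}$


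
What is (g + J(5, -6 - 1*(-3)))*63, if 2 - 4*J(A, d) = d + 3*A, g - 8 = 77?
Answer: 10395/2 ≈ 5197.5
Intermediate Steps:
g = 85 (g = 8 + 77 = 85)
J(A, d) = ½ - 3*A/4 - d/4 (J(A, d) = ½ - (d + 3*A)/4 = ½ + (-3*A/4 - d/4) = ½ - 3*A/4 - d/4)
(g + J(5, -6 - 1*(-3)))*63 = (85 + (½ - ¾*5 - (-6 - 1*(-3))/4))*63 = (85 + (½ - 15/4 - (-6 + 3)/4))*63 = (85 + (½ - 15/4 - ¼*(-3)))*63 = (85 + (½ - 15/4 + ¾))*63 = (85 - 5/2)*63 = (165/2)*63 = 10395/2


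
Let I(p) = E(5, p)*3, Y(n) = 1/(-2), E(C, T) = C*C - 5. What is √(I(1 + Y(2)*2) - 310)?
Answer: 5*I*√10 ≈ 15.811*I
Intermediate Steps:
E(C, T) = -5 + C² (E(C, T) = C² - 5 = -5 + C²)
Y(n) = -½
I(p) = 60 (I(p) = (-5 + 5²)*3 = (-5 + 25)*3 = 20*3 = 60)
√(I(1 + Y(2)*2) - 310) = √(60 - 310) = √(-250) = 5*I*√10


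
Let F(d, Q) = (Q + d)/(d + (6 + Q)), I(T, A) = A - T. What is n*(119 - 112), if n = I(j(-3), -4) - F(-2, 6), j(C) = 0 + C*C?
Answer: -469/5 ≈ -93.800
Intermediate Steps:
j(C) = C² (j(C) = 0 + C² = C²)
F(d, Q) = (Q + d)/(6 + Q + d)
n = -67/5 (n = (-4 - 1*(-3)²) - (6 - 2)/(6 + 6 - 2) = (-4 - 1*9) - 4/10 = (-4 - 9) - 4/10 = -13 - 1*⅖ = -13 - ⅖ = -67/5 ≈ -13.400)
n*(119 - 112) = -67*(119 - 112)/5 = -67/5*7 = -469/5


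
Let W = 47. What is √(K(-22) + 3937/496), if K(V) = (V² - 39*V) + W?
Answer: √22351/4 ≈ 37.376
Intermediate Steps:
K(V) = 47 + V² - 39*V (K(V) = (V² - 39*V) + 47 = 47 + V² - 39*V)
√(K(-22) + 3937/496) = √((47 + (-22)² - 39*(-22)) + 3937/496) = √((47 + 484 + 858) + 3937*(1/496)) = √(1389 + 127/16) = √(22351/16) = √22351/4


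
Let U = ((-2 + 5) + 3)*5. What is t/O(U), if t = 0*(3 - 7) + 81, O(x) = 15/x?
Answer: 162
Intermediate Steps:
U = 30 (U = (3 + 3)*5 = 6*5 = 30)
t = 81 (t = 0*(-4) + 81 = 0 + 81 = 81)
t/O(U) = 81/((15/30)) = 81/((15*(1/30))) = 81/(1/2) = 81*2 = 162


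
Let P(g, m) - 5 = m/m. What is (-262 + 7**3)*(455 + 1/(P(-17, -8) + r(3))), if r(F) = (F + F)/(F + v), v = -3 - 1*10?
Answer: 36870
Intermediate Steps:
v = -13 (v = -3 - 10 = -13)
P(g, m) = 6 (P(g, m) = 5 + m/m = 5 + 1 = 6)
r(F) = 2*F/(-13 + F) (r(F) = (F + F)/(F - 13) = (2*F)/(-13 + F) = 2*F/(-13 + F))
(-262 + 7**3)*(455 + 1/(P(-17, -8) + r(3))) = (-262 + 7**3)*(455 + 1/(6 + 2*3/(-13 + 3))) = (-262 + 343)*(455 + 1/(6 + 2*3/(-10))) = 81*(455 + 1/(6 + 2*3*(-1/10))) = 81*(455 + 1/(6 - 3/5)) = 81*(455 + 1/(27/5)) = 81*(455 + 5/27) = 81*(12290/27) = 36870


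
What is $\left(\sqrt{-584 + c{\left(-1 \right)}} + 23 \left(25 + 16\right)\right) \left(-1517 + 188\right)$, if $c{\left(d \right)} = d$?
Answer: $-1253247 - 3987 i \sqrt{65} \approx -1.2532 \cdot 10^{6} - 32144.0 i$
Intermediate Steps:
$\left(\sqrt{-584 + c{\left(-1 \right)}} + 23 \left(25 + 16\right)\right) \left(-1517 + 188\right) = \left(\sqrt{-584 - 1} + 23 \left(25 + 16\right)\right) \left(-1517 + 188\right) = \left(\sqrt{-585} + 23 \cdot 41\right) \left(-1329\right) = \left(3 i \sqrt{65} + 943\right) \left(-1329\right) = \left(943 + 3 i \sqrt{65}\right) \left(-1329\right) = -1253247 - 3987 i \sqrt{65}$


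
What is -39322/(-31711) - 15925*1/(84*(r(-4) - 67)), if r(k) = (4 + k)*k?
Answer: 103757413/25495644 ≈ 4.0696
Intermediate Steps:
r(k) = k*(4 + k)
-39322/(-31711) - 15925*1/(84*(r(-4) - 67)) = -39322/(-31711) - 15925*1/(84*(-4*(4 - 4) - 67)) = -39322*(-1/31711) - 15925*1/(84*(-4*0 - 67)) = 39322/31711 - 15925*1/(84*(0 - 67)) = 39322/31711 - 15925/((-67*84)) = 39322/31711 - 15925/(-5628) = 39322/31711 - 15925*(-1/5628) = 39322/31711 + 2275/804 = 103757413/25495644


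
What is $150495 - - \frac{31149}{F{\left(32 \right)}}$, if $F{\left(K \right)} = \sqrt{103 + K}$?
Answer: $150495 + \frac{3461 \sqrt{15}}{5} \approx 1.5318 \cdot 10^{5}$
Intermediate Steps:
$150495 - - \frac{31149}{F{\left(32 \right)}} = 150495 - - \frac{31149}{\sqrt{103 + 32}} = 150495 - - \frac{31149}{\sqrt{135}} = 150495 - - \frac{31149}{3 \sqrt{15}} = 150495 - - 31149 \frac{\sqrt{15}}{45} = 150495 - - \frac{3461 \sqrt{15}}{5} = 150495 + \frac{3461 \sqrt{15}}{5}$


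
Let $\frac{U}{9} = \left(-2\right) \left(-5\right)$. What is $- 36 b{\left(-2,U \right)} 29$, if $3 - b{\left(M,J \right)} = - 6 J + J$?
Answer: $-472932$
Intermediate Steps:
$U = 90$ ($U = 9 \left(\left(-2\right) \left(-5\right)\right) = 9 \cdot 10 = 90$)
$b{\left(M,J \right)} = 3 + 5 J$ ($b{\left(M,J \right)} = 3 - \left(- 6 J + J\right) = 3 - - 5 J = 3 + 5 J$)
$- 36 b{\left(-2,U \right)} 29 = - 36 \left(3 + 5 \cdot 90\right) 29 = - 36 \left(3 + 450\right) 29 = \left(-36\right) 453 \cdot 29 = \left(-16308\right) 29 = -472932$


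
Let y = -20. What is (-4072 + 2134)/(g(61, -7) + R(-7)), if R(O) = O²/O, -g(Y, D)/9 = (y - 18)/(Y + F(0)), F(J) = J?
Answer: 6954/5 ≈ 1390.8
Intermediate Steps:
g(Y, D) = 342/Y (g(Y, D) = -9*(-20 - 18)/(Y + 0) = -(-342)/Y = 342/Y)
R(O) = O
(-4072 + 2134)/(g(61, -7) + R(-7)) = (-4072 + 2134)/(342/61 - 7) = -1938/(342*(1/61) - 7) = -1938/(342/61 - 7) = -1938/(-85/61) = -1938*(-61/85) = 6954/5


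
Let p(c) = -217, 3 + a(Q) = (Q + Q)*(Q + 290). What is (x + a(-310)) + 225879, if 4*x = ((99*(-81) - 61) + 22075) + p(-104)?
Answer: 483441/2 ≈ 2.4172e+5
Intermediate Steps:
a(Q) = -3 + 2*Q*(290 + Q) (a(Q) = -3 + (Q + Q)*(Q + 290) = -3 + (2*Q)*(290 + Q) = -3 + 2*Q*(290 + Q))
x = 6889/2 (x = (((99*(-81) - 61) + 22075) - 217)/4 = (((-8019 - 61) + 22075) - 217)/4 = ((-8080 + 22075) - 217)/4 = (13995 - 217)/4 = (¼)*13778 = 6889/2 ≈ 3444.5)
(x + a(-310)) + 225879 = (6889/2 + (-3 + 2*(-310)² + 580*(-310))) + 225879 = (6889/2 + (-3 + 2*96100 - 179800)) + 225879 = (6889/2 + (-3 + 192200 - 179800)) + 225879 = (6889/2 + 12397) + 225879 = 31683/2 + 225879 = 483441/2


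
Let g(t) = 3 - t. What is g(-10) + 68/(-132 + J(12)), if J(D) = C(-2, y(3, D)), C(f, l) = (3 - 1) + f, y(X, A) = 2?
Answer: 412/33 ≈ 12.485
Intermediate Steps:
C(f, l) = 2 + f
J(D) = 0 (J(D) = 2 - 2 = 0)
g(-10) + 68/(-132 + J(12)) = (3 - 1*(-10)) + 68/(-132 + 0) = (3 + 10) + 68/(-132) = 13 + 68*(-1/132) = 13 - 17/33 = 412/33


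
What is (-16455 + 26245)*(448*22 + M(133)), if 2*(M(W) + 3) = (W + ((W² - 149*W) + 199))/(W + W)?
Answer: 12824900000/133 ≈ 9.6428e+7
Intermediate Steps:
M(W) = -3 + (199 + W² - 148*W)/(4*W) (M(W) = -3 + ((W + ((W² - 149*W) + 199))/(W + W))/2 = -3 + ((W + (199 + W² - 149*W))/((2*W)))/2 = -3 + ((199 + W² - 148*W)*(1/(2*W)))/2 = -3 + ((199 + W² - 148*W)/(2*W))/2 = -3 + (199 + W² - 148*W)/(4*W))
(-16455 + 26245)*(448*22 + M(133)) = (-16455 + 26245)*(448*22 + (¼)*(199 + 133*(-160 + 133))/133) = 9790*(9856 + (¼)*(1/133)*(199 + 133*(-27))) = 9790*(9856 + (¼)*(1/133)*(199 - 3591)) = 9790*(9856 + (¼)*(1/133)*(-3392)) = 9790*(9856 - 848/133) = 9790*(1310000/133) = 12824900000/133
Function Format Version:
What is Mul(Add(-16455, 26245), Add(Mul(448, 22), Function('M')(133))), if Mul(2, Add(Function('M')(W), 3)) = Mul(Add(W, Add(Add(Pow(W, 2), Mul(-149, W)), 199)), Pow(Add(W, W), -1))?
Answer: Rational(12824900000, 133) ≈ 9.6428e+7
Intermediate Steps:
Function('M')(W) = Add(-3, Mul(Rational(1, 4), Pow(W, -1), Add(199, Pow(W, 2), Mul(-148, W)))) (Function('M')(W) = Add(-3, Mul(Rational(1, 2), Mul(Add(W, Add(Add(Pow(W, 2), Mul(-149, W)), 199)), Pow(Add(W, W), -1)))) = Add(-3, Mul(Rational(1, 2), Mul(Add(W, Add(199, Pow(W, 2), Mul(-149, W))), Pow(Mul(2, W), -1)))) = Add(-3, Mul(Rational(1, 2), Mul(Add(199, Pow(W, 2), Mul(-148, W)), Mul(Rational(1, 2), Pow(W, -1))))) = Add(-3, Mul(Rational(1, 2), Mul(Rational(1, 2), Pow(W, -1), Add(199, Pow(W, 2), Mul(-148, W))))) = Add(-3, Mul(Rational(1, 4), Pow(W, -1), Add(199, Pow(W, 2), Mul(-148, W)))))
Mul(Add(-16455, 26245), Add(Mul(448, 22), Function('M')(133))) = Mul(Add(-16455, 26245), Add(Mul(448, 22), Mul(Rational(1, 4), Pow(133, -1), Add(199, Mul(133, Add(-160, 133)))))) = Mul(9790, Add(9856, Mul(Rational(1, 4), Rational(1, 133), Add(199, Mul(133, -27))))) = Mul(9790, Add(9856, Mul(Rational(1, 4), Rational(1, 133), Add(199, -3591)))) = Mul(9790, Add(9856, Mul(Rational(1, 4), Rational(1, 133), -3392))) = Mul(9790, Add(9856, Rational(-848, 133))) = Mul(9790, Rational(1310000, 133)) = Rational(12824900000, 133)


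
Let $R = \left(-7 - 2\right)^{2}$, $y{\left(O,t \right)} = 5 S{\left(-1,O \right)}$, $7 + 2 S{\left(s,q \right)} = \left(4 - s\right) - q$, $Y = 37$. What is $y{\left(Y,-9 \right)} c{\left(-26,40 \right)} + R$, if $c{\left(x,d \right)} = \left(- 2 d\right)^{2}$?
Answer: $-623919$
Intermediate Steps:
$S{\left(s,q \right)} = - \frac{3}{2} - \frac{q}{2} - \frac{s}{2}$ ($S{\left(s,q \right)} = - \frac{7}{2} + \frac{\left(4 - s\right) - q}{2} = - \frac{7}{2} + \frac{4 - q - s}{2} = - \frac{7}{2} - \left(-2 + \frac{q}{2} + \frac{s}{2}\right) = - \frac{3}{2} - \frac{q}{2} - \frac{s}{2}$)
$c{\left(x,d \right)} = 4 d^{2}$
$y{\left(O,t \right)} = -5 - \frac{5 O}{2}$ ($y{\left(O,t \right)} = 5 \left(- \frac{3}{2} - \frac{O}{2} - - \frac{1}{2}\right) = 5 \left(- \frac{3}{2} - \frac{O}{2} + \frac{1}{2}\right) = 5 \left(-1 - \frac{O}{2}\right) = -5 - \frac{5 O}{2}$)
$R = 81$ ($R = \left(-9\right)^{2} = 81$)
$y{\left(Y,-9 \right)} c{\left(-26,40 \right)} + R = \left(-5 - \frac{185}{2}\right) 4 \cdot 40^{2} + 81 = \left(-5 - \frac{185}{2}\right) 4 \cdot 1600 + 81 = \left(- \frac{195}{2}\right) 6400 + 81 = -624000 + 81 = -623919$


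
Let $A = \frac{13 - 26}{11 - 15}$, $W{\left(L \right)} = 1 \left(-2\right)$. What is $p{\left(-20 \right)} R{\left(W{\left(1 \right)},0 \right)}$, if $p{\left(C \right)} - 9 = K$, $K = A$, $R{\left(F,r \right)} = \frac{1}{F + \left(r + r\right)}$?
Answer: $- \frac{49}{8} \approx -6.125$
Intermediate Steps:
$W{\left(L \right)} = -2$
$R{\left(F,r \right)} = \frac{1}{F + 2 r}$
$A = \frac{13}{4}$ ($A = - \frac{13}{-4} = \left(-13\right) \left(- \frac{1}{4}\right) = \frac{13}{4} \approx 3.25$)
$K = \frac{13}{4} \approx 3.25$
$p{\left(C \right)} = \frac{49}{4}$ ($p{\left(C \right)} = 9 + \frac{13}{4} = \frac{49}{4}$)
$p{\left(-20 \right)} R{\left(W{\left(1 \right)},0 \right)} = \frac{49}{4 \left(-2 + 2 \cdot 0\right)} = \frac{49}{4 \left(-2 + 0\right)} = \frac{49}{4 \left(-2\right)} = \frac{49}{4} \left(- \frac{1}{2}\right) = - \frac{49}{8}$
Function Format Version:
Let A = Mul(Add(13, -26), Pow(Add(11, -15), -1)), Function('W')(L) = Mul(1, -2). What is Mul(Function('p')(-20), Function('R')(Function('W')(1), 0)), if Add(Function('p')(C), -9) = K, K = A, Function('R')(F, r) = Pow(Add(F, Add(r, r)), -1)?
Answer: Rational(-49, 8) ≈ -6.1250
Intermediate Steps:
Function('W')(L) = -2
Function('R')(F, r) = Pow(Add(F, Mul(2, r)), -1)
A = Rational(13, 4) (A = Mul(-13, Pow(-4, -1)) = Mul(-13, Rational(-1, 4)) = Rational(13, 4) ≈ 3.2500)
K = Rational(13, 4) ≈ 3.2500
Function('p')(C) = Rational(49, 4) (Function('p')(C) = Add(9, Rational(13, 4)) = Rational(49, 4))
Mul(Function('p')(-20), Function('R')(Function('W')(1), 0)) = Mul(Rational(49, 4), Pow(Add(-2, Mul(2, 0)), -1)) = Mul(Rational(49, 4), Pow(Add(-2, 0), -1)) = Mul(Rational(49, 4), Pow(-2, -1)) = Mul(Rational(49, 4), Rational(-1, 2)) = Rational(-49, 8)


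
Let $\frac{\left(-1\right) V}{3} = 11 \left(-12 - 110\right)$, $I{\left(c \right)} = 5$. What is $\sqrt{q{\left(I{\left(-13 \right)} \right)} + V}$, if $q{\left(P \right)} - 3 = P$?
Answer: $\sqrt{4034} \approx 63.514$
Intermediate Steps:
$q{\left(P \right)} = 3 + P$
$V = 4026$ ($V = - 3 \cdot 11 \left(-12 - 110\right) = - 3 \cdot 11 \left(-122\right) = \left(-3\right) \left(-1342\right) = 4026$)
$\sqrt{q{\left(I{\left(-13 \right)} \right)} + V} = \sqrt{\left(3 + 5\right) + 4026} = \sqrt{8 + 4026} = \sqrt{4034}$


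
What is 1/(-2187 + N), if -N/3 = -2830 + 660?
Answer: 1/4323 ≈ 0.00023132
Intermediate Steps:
N = 6510 (N = -3*(-2830 + 660) = -3*(-2170) = 6510)
1/(-2187 + N) = 1/(-2187 + 6510) = 1/4323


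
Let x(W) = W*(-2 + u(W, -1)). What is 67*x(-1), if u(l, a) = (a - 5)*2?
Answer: 938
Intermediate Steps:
u(l, a) = -10 + 2*a (u(l, a) = (-5 + a)*2 = -10 + 2*a)
x(W) = -14*W (x(W) = W*(-2 + (-10 + 2*(-1))) = W*(-2 + (-10 - 2)) = W*(-2 - 12) = W*(-14) = -14*W)
67*x(-1) = 67*(-14*(-1)) = 67*14 = 938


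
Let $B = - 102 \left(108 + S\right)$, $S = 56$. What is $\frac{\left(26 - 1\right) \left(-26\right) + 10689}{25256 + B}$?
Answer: $\frac{10039}{8528} \approx 1.1772$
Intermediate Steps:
$B = -16728$ ($B = - 102 \left(108 + 56\right) = \left(-102\right) 164 = -16728$)
$\frac{\left(26 - 1\right) \left(-26\right) + 10689}{25256 + B} = \frac{\left(26 - 1\right) \left(-26\right) + 10689}{25256 - 16728} = \frac{25 \left(-26\right) + 10689}{8528} = \left(-650 + 10689\right) \frac{1}{8528} = 10039 \cdot \frac{1}{8528} = \frac{10039}{8528}$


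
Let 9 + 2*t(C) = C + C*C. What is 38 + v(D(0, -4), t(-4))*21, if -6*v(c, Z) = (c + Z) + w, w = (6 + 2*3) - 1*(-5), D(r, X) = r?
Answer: -107/4 ≈ -26.750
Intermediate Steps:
t(C) = -9/2 + C/2 + C²/2 (t(C) = -9/2 + (C + C*C)/2 = -9/2 + (C + C²)/2 = -9/2 + (C/2 + C²/2) = -9/2 + C/2 + C²/2)
w = 17 (w = (6 + 6) + 5 = 12 + 5 = 17)
v(c, Z) = -17/6 - Z/6 - c/6 (v(c, Z) = -((c + Z) + 17)/6 = -((Z + c) + 17)/6 = -(17 + Z + c)/6 = -17/6 - Z/6 - c/6)
38 + v(D(0, -4), t(-4))*21 = 38 + (-17/6 - (-9/2 + (½)*(-4) + (½)*(-4)²)/6 - ⅙*0)*21 = 38 + (-17/6 - (-9/2 - 2 + (½)*16)/6 + 0)*21 = 38 + (-17/6 - (-9/2 - 2 + 8)/6 + 0)*21 = 38 + (-17/6 - ⅙*3/2 + 0)*21 = 38 + (-17/6 - ¼ + 0)*21 = 38 - 37/12*21 = 38 - 259/4 = -107/4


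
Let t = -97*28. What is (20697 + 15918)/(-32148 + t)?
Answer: -36615/34864 ≈ -1.0502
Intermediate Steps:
t = -2716
(20697 + 15918)/(-32148 + t) = (20697 + 15918)/(-32148 - 2716) = 36615/(-34864) = 36615*(-1/34864) = -36615/34864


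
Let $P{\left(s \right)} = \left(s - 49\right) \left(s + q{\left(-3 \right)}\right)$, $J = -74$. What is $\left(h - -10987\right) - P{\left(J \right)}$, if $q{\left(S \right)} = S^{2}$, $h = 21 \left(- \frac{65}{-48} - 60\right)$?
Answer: $\frac{28167}{16} \approx 1760.4$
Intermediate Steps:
$h = - \frac{19705}{16}$ ($h = 21 \left(\left(-65\right) \left(- \frac{1}{48}\right) - 60\right) = 21 \left(\frac{65}{48} - 60\right) = 21 \left(- \frac{2815}{48}\right) = - \frac{19705}{16} \approx -1231.6$)
$P{\left(s \right)} = \left(-49 + s\right) \left(9 + s\right)$ ($P{\left(s \right)} = \left(s - 49\right) \left(s + \left(-3\right)^{2}\right) = \left(-49 + s\right) \left(s + 9\right) = \left(-49 + s\right) \left(9 + s\right)$)
$\left(h - -10987\right) - P{\left(J \right)} = \left(- \frac{19705}{16} - -10987\right) - \left(-441 + \left(-74\right)^{2} - -2960\right) = \left(- \frac{19705}{16} + 10987\right) - \left(-441 + 5476 + 2960\right) = \frac{156087}{16} - 7995 = \frac{28167}{16}$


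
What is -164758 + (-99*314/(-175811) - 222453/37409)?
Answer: -1083637094008051/6576913699 ≈ -1.6476e+5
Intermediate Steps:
-164758 + (-99*314/(-175811) - 222453/37409) = -164758 + (-31086*(-1/175811) - 222453*1/37409) = -164758 + (31086/175811 - 222453/37409) = -164758 - 37946788209/6576913699 = -1083637094008051/6576913699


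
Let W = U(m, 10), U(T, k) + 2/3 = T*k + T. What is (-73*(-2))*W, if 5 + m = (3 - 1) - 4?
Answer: -34018/3 ≈ -11339.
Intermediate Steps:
m = -7 (m = -5 + ((3 - 1) - 4) = -5 + (2 - 4) = -5 - 2 = -7)
U(T, k) = -⅔ + T + T*k (U(T, k) = -⅔ + (T*k + T) = -⅔ + (T + T*k) = -⅔ + T + T*k)
W = -233/3 (W = -⅔ - 7 - 7*10 = -⅔ - 7 - 70 = -233/3 ≈ -77.667)
(-73*(-2))*W = -73*(-2)*(-233/3) = 146*(-233/3) = -34018/3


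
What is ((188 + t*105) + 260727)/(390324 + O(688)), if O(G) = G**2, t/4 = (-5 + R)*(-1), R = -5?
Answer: 15595/50804 ≈ 0.30696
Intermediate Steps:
t = 40 (t = 4*((-5 - 5)*(-1)) = 4*(-10*(-1)) = 4*10 = 40)
((188 + t*105) + 260727)/(390324 + O(688)) = ((188 + 40*105) + 260727)/(390324 + 688**2) = ((188 + 4200) + 260727)/(390324 + 473344) = (4388 + 260727)/863668 = 265115*(1/863668) = 15595/50804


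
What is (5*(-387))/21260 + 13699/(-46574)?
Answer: -38136143/99016324 ≈ -0.38515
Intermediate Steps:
(5*(-387))/21260 + 13699/(-46574) = -1935*1/21260 + 13699*(-1/46574) = -387/4252 - 13699/46574 = -38136143/99016324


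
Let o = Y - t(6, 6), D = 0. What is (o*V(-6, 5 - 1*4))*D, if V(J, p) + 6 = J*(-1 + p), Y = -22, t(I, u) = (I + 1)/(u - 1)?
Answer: 0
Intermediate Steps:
t(I, u) = (1 + I)/(-1 + u)
V(J, p) = -6 + J*(-1 + p)
o = -117/5 (o = -22 - (1 + 6)/(-1 + 6) = -22 - 7/5 = -117/5 ≈ -23.400)
(o*V(-6, 5 - 1*4))*D = -117*(-6 - 1*(-6) - 6*(5 - 1*4))/5*0 = -117*(-6 + 6 - 6*(5 - 4))/5*0 = -117*(-6 + 6 - 6*1)/5*0 = -117*(-6 + 6 - 6)/5*0 = -117/5*(-6)*0 = (702/5)*0 = 0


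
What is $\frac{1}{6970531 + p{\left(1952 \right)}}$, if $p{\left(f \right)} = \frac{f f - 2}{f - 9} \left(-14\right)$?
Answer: $\frac{1943}{13490397505} \approx 1.4403 \cdot 10^{-7}$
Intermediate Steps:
$p{\left(f \right)} = - \frac{14 \left(-2 + f^{2}\right)}{-9 + f}$ ($p{\left(f \right)} = \frac{f^{2} - 2}{-9 + f} \left(-14\right) = \frac{-2 + f^{2}}{-9 + f} \left(-14\right) = - \frac{14 \left(-2 + f^{2}\right)}{-9 + f}$)
$\frac{1}{6970531 + p{\left(1952 \right)}} = \frac{1}{6970531 + \frac{14 \left(2 - 1952^{2}\right)}{-9 + 1952}} = \frac{1}{6970531 + \frac{14 \left(2 - 3810304\right)}{1943}} = \frac{1}{6970531 + 14 \cdot \frac{1}{1943} \left(2 - 3810304\right)} = \frac{1}{6970531 + 14 \cdot \frac{1}{1943} \left(-3810302\right)} = \frac{1}{6970531 - \frac{53344228}{1943}} = \frac{1}{\frac{13490397505}{1943}} = \frac{1943}{13490397505}$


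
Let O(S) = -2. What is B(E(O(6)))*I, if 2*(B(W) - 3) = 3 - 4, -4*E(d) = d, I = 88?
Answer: 220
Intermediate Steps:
E(d) = -d/4
B(W) = 5/2 (B(W) = 3 + (3 - 4)/2 = 3 + (½)*(-1) = 3 - ½ = 5/2)
B(E(O(6)))*I = (5/2)*88 = 220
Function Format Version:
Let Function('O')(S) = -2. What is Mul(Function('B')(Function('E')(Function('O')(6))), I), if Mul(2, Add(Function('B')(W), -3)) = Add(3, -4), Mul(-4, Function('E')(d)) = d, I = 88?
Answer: 220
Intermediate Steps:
Function('E')(d) = Mul(Rational(-1, 4), d)
Function('B')(W) = Rational(5, 2) (Function('B')(W) = Add(3, Mul(Rational(1, 2), Add(3, -4))) = Add(3, Mul(Rational(1, 2), -1)) = Add(3, Rational(-1, 2)) = Rational(5, 2))
Mul(Function('B')(Function('E')(Function('O')(6))), I) = Mul(Rational(5, 2), 88) = 220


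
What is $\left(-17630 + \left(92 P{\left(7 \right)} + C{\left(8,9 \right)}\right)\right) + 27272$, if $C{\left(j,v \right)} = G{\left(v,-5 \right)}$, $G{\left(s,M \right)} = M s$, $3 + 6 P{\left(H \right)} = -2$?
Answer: $\frac{28561}{3} \approx 9520.3$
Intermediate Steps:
$P{\left(H \right)} = - \frac{5}{6}$ ($P{\left(H \right)} = - \frac{1}{2} + \frac{1}{6} \left(-2\right) = - \frac{1}{2} - \frac{1}{3} = - \frac{5}{6}$)
$C{\left(j,v \right)} = - 5 v$
$\left(-17630 + \left(92 P{\left(7 \right)} + C{\left(8,9 \right)}\right)\right) + 27272 = \left(-17630 + \left(92 \left(- \frac{5}{6}\right) - 45\right)\right) + 27272 = \left(-17630 - \frac{365}{3}\right) + 27272 = - \frac{53255}{3} + 27272 = \frac{28561}{3}$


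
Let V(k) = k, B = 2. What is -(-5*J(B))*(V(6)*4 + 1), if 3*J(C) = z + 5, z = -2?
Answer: 125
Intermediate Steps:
J(C) = 1 (J(C) = (-2 + 5)/3 = (⅓)*3 = 1)
-(-5*J(B))*(V(6)*4 + 1) = -(-5*1)*(6*4 + 1) = -(-5)*(24 + 1) = -(-5)*25 = -1*(-125) = 125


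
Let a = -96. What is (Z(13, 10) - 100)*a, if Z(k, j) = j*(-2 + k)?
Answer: -960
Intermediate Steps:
(Z(13, 10) - 100)*a = (10*(-2 + 13) - 100)*(-96) = (10*11 - 100)*(-96) = (110 - 100)*(-96) = 10*(-96) = -960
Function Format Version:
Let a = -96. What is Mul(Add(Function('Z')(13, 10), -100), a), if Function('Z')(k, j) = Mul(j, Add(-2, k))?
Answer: -960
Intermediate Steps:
Mul(Add(Function('Z')(13, 10), -100), a) = Mul(Add(Mul(10, Add(-2, 13)), -100), -96) = Mul(Add(Mul(10, 11), -100), -96) = Mul(Add(110, -100), -96) = Mul(10, -96) = -960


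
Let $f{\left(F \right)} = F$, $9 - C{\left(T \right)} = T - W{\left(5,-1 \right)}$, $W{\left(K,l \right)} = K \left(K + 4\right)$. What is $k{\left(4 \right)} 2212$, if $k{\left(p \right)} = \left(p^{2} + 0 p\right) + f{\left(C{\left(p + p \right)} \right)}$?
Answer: $137144$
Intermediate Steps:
$W{\left(K,l \right)} = K \left(4 + K\right)$
$C{\left(T \right)} = 54 - T$ ($C{\left(T \right)} = 9 - \left(T - 5 \left(4 + 5\right)\right) = 9 - \left(T - 5 \cdot 9\right) = 9 - \left(T - 45\right) = 9 - \left(-45 + T\right) = 54 - T$)
$k{\left(p \right)} = 54 + p^{2} - 2 p$ ($k{\left(p \right)} = \left(p^{2} + 0 p\right) - \left(-54 + 2 p\right) = \left(p^{2} + 0\right) - \left(-54 + 2 p\right) = p^{2} - \left(-54 + 2 p\right) = 54 + p^{2} - 2 p$)
$k{\left(4 \right)} 2212 = \left(54 + 4^{2} - 8\right) 2212 = \left(54 + 16 - 8\right) 2212 = 62 \cdot 2212 = 137144$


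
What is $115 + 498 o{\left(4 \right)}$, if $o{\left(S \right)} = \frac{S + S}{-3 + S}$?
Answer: $4099$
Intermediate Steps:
$o{\left(S \right)} = \frac{2 S}{-3 + S}$
$115 + 498 o{\left(4 \right)} = 115 + 498 \cdot 2 \cdot 4 \frac{1}{-3 + 4} = 115 + 498 \cdot 2 \cdot 4 \cdot 1^{-1} = 115 + 498 \cdot 2 \cdot 4 \cdot 1 = 115 + 498 \cdot 8 = 115 + 3984 = 4099$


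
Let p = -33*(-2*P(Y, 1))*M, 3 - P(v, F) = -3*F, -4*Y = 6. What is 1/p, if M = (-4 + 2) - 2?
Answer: -1/1584 ≈ -0.00063131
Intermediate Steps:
Y = -3/2 (Y = -¼*6 = -3/2 ≈ -1.5000)
M = -4 (M = -2 - 2 = -4)
P(v, F) = 3 + 3*F (P(v, F) = 3 - (-3)*F = 3 + 3*F)
p = -1584 (p = -33*(-2*(3 + 3*1))*(-4) = -33*(-2*(3 + 3))*(-4) = -33*(-2*6)*(-4) = -(-396)*(-4) = -33*48 = -1584)
1/p = 1/(-1584) = -1/1584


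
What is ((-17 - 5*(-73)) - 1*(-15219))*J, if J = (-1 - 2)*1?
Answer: -46701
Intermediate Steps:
J = -3 (J = -3*1 = -3)
((-17 - 5*(-73)) - 1*(-15219))*J = ((-17 - 5*(-73)) - 1*(-15219))*(-3) = ((-17 + 365) + 15219)*(-3) = (348 + 15219)*(-3) = 15567*(-3) = -46701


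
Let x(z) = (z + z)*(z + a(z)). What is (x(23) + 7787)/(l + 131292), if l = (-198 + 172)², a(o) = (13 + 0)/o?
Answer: 8871/131968 ≈ 0.067221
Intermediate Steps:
a(o) = 13/o
l = 676 (l = (-26)² = 676)
x(z) = 2*z*(z + 13/z) (x(z) = (z + z)*(z + 13/z) = (2*z)*(z + 13/z) = 2*z*(z + 13/z))
(x(23) + 7787)/(l + 131292) = ((26 + 2*23²) + 7787)/(676 + 131292) = ((26 + 2*529) + 7787)/131968 = ((26 + 1058) + 7787)*(1/131968) = (1084 + 7787)*(1/131968) = 8871*(1/131968) = 8871/131968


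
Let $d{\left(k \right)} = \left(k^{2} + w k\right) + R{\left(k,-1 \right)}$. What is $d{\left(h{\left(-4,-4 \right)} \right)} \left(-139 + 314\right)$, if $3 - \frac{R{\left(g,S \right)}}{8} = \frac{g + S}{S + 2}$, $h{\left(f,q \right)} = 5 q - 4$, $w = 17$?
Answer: $68600$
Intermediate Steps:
$h{\left(f,q \right)} = -4 + 5 q$
$R{\left(g,S \right)} = 24 - \frac{8 \left(S + g\right)}{2 + S}$ ($R{\left(g,S \right)} = 24 - 8 \frac{g + S}{S + 2} = 24 - 8 \frac{S + g}{2 + S} = 24 - \frac{8 \left(S + g\right)}{2 + S}$)
$d{\left(k \right)} = 32 + k^{2} + 9 k$ ($d{\left(k \right)} = \left(k^{2} + 17 k\right) + \frac{8 \left(6 - k + 2 \left(-1\right)\right)}{2 - 1} = \left(k^{2} + 17 k\right) + \frac{8 \left(6 - k - 2\right)}{1} = \left(k^{2} + 17 k\right) + 8 \cdot 1 \left(4 - k\right) = \left(k^{2} + 17 k\right) - \left(-32 + 8 k\right) = 32 + k^{2} + 9 k$)
$d{\left(h{\left(-4,-4 \right)} \right)} \left(-139 + 314\right) = \left(32 + \left(-4 + 5 \left(-4\right)\right)^{2} + 9 \left(-4 + 5 \left(-4\right)\right)\right) \left(-139 + 314\right) = \left(32 + \left(-4 - 20\right)^{2} + 9 \left(-4 - 20\right)\right) 175 = \left(32 + \left(-24\right)^{2} + 9 \left(-24\right)\right) 175 = \left(32 + 576 - 216\right) 175 = 392 \cdot 175 = 68600$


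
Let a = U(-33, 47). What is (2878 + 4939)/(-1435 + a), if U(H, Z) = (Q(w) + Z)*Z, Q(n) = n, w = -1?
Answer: 7817/727 ≈ 10.752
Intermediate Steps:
U(H, Z) = Z*(-1 + Z) (U(H, Z) = (-1 + Z)*Z = Z*(-1 + Z))
a = 2162 (a = 47*(-1 + 47) = 47*46 = 2162)
(2878 + 4939)/(-1435 + a) = (2878 + 4939)/(-1435 + 2162) = 7817/727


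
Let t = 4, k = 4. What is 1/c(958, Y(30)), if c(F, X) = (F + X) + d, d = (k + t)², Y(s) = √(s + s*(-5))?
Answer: 511/522302 - I*√30/522302 ≈ 0.00097836 - 1.0487e-5*I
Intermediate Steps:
Y(s) = 2*√(-s) (Y(s) = √(s - 5*s) = √(-4*s) = 2*√(-s))
d = 64 (d = (4 + 4)² = 8² = 64)
c(F, X) = 64 + F + X (c(F, X) = (F + X) + 64 = 64 + F + X)
1/c(958, Y(30)) = 1/(64 + 958 + 2*√(-1*30)) = 1/(64 + 958 + 2*√(-30)) = 1/(64 + 958 + 2*(I*√30)) = 1/(64 + 958 + 2*I*√30) = 1/(1022 + 2*I*√30)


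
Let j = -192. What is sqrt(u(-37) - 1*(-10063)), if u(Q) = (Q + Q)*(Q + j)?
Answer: 3*sqrt(3001) ≈ 164.34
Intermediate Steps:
u(Q) = 2*Q*(-192 + Q) (u(Q) = (Q + Q)*(Q - 192) = (2*Q)*(-192 + Q) = 2*Q*(-192 + Q))
sqrt(u(-37) - 1*(-10063)) = sqrt(2*(-37)*(-192 - 37) - 1*(-10063)) = sqrt(2*(-37)*(-229) + 10063) = sqrt(16946 + 10063) = sqrt(27009) = 3*sqrt(3001)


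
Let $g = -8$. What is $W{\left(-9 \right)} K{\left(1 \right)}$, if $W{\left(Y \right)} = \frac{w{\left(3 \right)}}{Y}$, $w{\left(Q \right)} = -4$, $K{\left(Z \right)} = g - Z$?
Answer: $-4$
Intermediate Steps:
$K{\left(Z \right)} = -8 - Z$
$W{\left(Y \right)} = - \frac{4}{Y}$
$W{\left(-9 \right)} K{\left(1 \right)} = - \frac{4}{-9} \left(-8 - 1\right) = \left(-4\right) \left(- \frac{1}{9}\right) \left(-8 - 1\right) = \frac{4}{9} \left(-9\right) = -4$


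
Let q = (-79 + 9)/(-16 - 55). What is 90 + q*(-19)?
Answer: 5060/71 ≈ 71.268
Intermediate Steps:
q = 70/71 (q = -70/(-71) = -70*(-1/71) = 70/71 ≈ 0.98592)
90 + q*(-19) = 90 + (70/71)*(-19) = 90 - 1330/71 = 5060/71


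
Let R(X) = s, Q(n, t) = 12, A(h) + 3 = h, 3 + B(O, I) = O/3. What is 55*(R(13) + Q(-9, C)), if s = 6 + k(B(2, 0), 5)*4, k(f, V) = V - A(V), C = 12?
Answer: 1650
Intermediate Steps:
B(O, I) = -3 + O/3
A(h) = -3 + h
k(f, V) = 3 (k(f, V) = V - (-3 + V) = V + (3 - V) = 3)
s = 18 (s = 6 + 3*4 = 6 + 12 = 18)
R(X) = 18
55*(R(13) + Q(-9, C)) = 55*(18 + 12) = 55*30 = 1650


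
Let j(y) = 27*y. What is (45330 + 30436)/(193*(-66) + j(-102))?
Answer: -37883/7746 ≈ -4.8907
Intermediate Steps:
(45330 + 30436)/(193*(-66) + j(-102)) = (45330 + 30436)/(193*(-66) + 27*(-102)) = 75766/(-12738 - 2754) = 75766/(-15492) = 75766*(-1/15492) = -37883/7746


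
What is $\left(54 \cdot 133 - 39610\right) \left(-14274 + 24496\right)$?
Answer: $-331479016$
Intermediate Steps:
$\left(54 \cdot 133 - 39610\right) \left(-14274 + 24496\right) = \left(7182 - 39610\right) 10222 = \left(-32428\right) 10222 = -331479016$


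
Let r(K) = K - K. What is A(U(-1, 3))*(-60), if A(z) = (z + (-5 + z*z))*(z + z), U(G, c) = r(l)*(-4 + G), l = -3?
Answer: 0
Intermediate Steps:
r(K) = 0
U(G, c) = 0 (U(G, c) = 0*(-4 + G) = 0)
A(z) = 2*z*(-5 + z + z²) (A(z) = (z + (-5 + z²))*(2*z) = (-5 + z + z²)*(2*z) = 2*z*(-5 + z + z²))
A(U(-1, 3))*(-60) = (2*0*(-5 + 0 + 0²))*(-60) = (2*0*(-5 + 0 + 0))*(-60) = (2*0*(-5))*(-60) = 0*(-60) = 0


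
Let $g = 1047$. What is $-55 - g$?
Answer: $-1102$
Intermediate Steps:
$-55 - g = -55 - 1047 = -1102$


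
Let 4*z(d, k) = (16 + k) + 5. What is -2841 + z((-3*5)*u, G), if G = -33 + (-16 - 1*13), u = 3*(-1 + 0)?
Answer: -11405/4 ≈ -2851.3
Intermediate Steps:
u = -3 (u = 3*(-1) = -3)
G = -62 (G = -33 + (-16 - 13) = -33 - 29 = -62)
z(d, k) = 21/4 + k/4 (z(d, k) = ((16 + k) + 5)/4 = (21 + k)/4 = 21/4 + k/4)
-2841 + z((-3*5)*u, G) = -2841 + (21/4 + (¼)*(-62)) = -2841 + (21/4 - 31/2) = -2841 - 41/4 = -11405/4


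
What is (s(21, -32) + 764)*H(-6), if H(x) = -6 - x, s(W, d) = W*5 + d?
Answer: 0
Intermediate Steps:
s(W, d) = d + 5*W (s(W, d) = 5*W + d = d + 5*W)
(s(21, -32) + 764)*H(-6) = ((-32 + 5*21) + 764)*(-6 - 1*(-6)) = ((-32 + 105) + 764)*(-6 + 6) = (73 + 764)*0 = 837*0 = 0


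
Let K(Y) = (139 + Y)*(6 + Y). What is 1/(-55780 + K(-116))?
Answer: -1/58310 ≈ -1.7150e-5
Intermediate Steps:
K(Y) = (6 + Y)*(139 + Y)
1/(-55780 + K(-116)) = 1/(-55780 + (834 + (-116)² + 145*(-116))) = 1/(-55780 + (834 + 13456 - 16820)) = 1/(-55780 - 2530) = 1/(-58310) = -1/58310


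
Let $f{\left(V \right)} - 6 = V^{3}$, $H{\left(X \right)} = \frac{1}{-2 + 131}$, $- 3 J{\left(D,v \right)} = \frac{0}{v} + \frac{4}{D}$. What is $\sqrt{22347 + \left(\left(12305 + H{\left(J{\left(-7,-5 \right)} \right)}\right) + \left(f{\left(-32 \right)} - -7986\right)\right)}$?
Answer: $\frac{\sqrt{164346645}}{129} \approx 99.378$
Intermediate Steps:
$J{\left(D,v \right)} = - \frac{4}{3 D}$ ($J{\left(D,v \right)} = - \frac{\frac{0}{v} + \frac{4}{D}}{3} = - \frac{0 + \frac{4}{D}}{3} = - \frac{4 \frac{1}{D}}{3} = - \frac{4}{3 D}$)
$H{\left(X \right)} = \frac{1}{129}$
$f{\left(V \right)} = 6 + V^{3}$
$\sqrt{22347 + \left(\left(12305 + H{\left(J{\left(-7,-5 \right)} \right)}\right) + \left(f{\left(-32 \right)} - -7986\right)\right)} = \sqrt{22347 + \left(\left(12305 + \frac{1}{129}\right) + \left(\left(6 + \left(-32\right)^{3}\right) - -7986\right)\right)} = \sqrt{22347 + \left(\frac{1587346}{129} + \left(\left(6 - 32768\right) + 7986\right)\right)} = \sqrt{22347 + \left(\frac{1587346}{129} + \left(-32762 + 7986\right)\right)} = \sqrt{22347 + \left(\frac{1587346}{129} - 24776\right)} = \sqrt{22347 - \frac{1608758}{129}} = \sqrt{\frac{1274005}{129}} = \frac{\sqrt{164346645}}{129}$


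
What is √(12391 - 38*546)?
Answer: I*√8357 ≈ 91.417*I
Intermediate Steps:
√(12391 - 38*546) = √(12391 - 20748) = √(-8357) = I*√8357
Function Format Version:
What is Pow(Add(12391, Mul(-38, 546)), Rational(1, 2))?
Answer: Mul(I, Pow(8357, Rational(1, 2))) ≈ Mul(91.417, I)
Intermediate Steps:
Pow(Add(12391, Mul(-38, 546)), Rational(1, 2)) = Pow(Add(12391, -20748), Rational(1, 2)) = Pow(-8357, Rational(1, 2)) = Mul(I, Pow(8357, Rational(1, 2)))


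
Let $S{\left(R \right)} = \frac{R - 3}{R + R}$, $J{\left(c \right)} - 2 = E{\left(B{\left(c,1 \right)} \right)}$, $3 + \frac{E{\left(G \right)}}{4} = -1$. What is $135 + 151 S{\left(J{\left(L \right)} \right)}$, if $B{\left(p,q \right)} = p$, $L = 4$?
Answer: $\frac{6347}{28} \approx 226.68$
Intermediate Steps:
$E{\left(G \right)} = -16$ ($E{\left(G \right)} = -12 + 4 \left(-1\right) = -12 - 4 = -16$)
$J{\left(c \right)} = -14$ ($J{\left(c \right)} = 2 - 16 = -14$)
$S{\left(R \right)} = \frac{-3 + R}{2 R}$
$135 + 151 S{\left(J{\left(L \right)} \right)} = 135 + 151 \frac{-3 - 14}{2 \left(-14\right)} = 135 + 151 \cdot \frac{1}{2} \left(- \frac{1}{14}\right) \left(-17\right) = 135 + 151 \cdot \frac{17}{28} = 135 + \frac{2567}{28} = \frac{6347}{28}$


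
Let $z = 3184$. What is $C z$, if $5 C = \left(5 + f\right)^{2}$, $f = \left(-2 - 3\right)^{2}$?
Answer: $573120$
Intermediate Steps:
$f = 25$ ($f = \left(-5\right)^{2} = 25$)
$C = 180$ ($C = \frac{\left(5 + 25\right)^{2}}{5} = \frac{30^{2}}{5} = \frac{1}{5} \cdot 900 = 180$)
$C z = 180 \cdot 3184 = 573120$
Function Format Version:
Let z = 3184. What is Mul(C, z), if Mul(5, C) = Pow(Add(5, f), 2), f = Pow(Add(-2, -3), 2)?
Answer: 573120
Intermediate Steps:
f = 25 (f = Pow(-5, 2) = 25)
C = 180 (C = Mul(Rational(1, 5), Pow(Add(5, 25), 2)) = Mul(Rational(1, 5), Pow(30, 2)) = Mul(Rational(1, 5), 900) = 180)
Mul(C, z) = Mul(180, 3184) = 573120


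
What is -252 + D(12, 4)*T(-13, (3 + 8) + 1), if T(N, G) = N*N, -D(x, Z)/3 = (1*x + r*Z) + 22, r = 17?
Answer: -51966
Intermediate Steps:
D(x, Z) = -66 - 51*Z - 3*x (D(x, Z) = -3*((1*x + 17*Z) + 22) = -3*((x + 17*Z) + 22) = -3*(22 + x + 17*Z) = -66 - 51*Z - 3*x)
T(N, G) = N²
-252 + D(12, 4)*T(-13, (3 + 8) + 1) = -252 + (-66 - 51*4 - 3*12)*(-13)² = -252 + (-66 - 204 - 36)*169 = -252 - 306*169 = -252 - 51714 = -51966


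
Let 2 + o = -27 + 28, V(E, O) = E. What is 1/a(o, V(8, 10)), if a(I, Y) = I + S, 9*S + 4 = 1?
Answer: -¾ ≈ -0.75000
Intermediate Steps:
S = -⅓ (S = -4/9 + (⅑)*1 = -4/9 + ⅑ = -⅓ ≈ -0.33333)
o = -1 (o = -2 + (-27 + 28) = -2 + 1 = -1)
a(I, Y) = -⅓ + I (a(I, Y) = I - ⅓ = -⅓ + I)
1/a(o, V(8, 10)) = 1/(-⅓ - 1) = 1/(-4/3) = -¾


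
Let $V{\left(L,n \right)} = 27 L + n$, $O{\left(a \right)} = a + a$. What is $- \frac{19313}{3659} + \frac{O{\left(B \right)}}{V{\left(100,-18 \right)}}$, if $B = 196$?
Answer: $- \frac{25181569}{4906719} \approx -5.1321$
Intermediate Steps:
$O{\left(a \right)} = 2 a$
$V{\left(L,n \right)} = n + 27 L$
$- \frac{19313}{3659} + \frac{O{\left(B \right)}}{V{\left(100,-18 \right)}} = - \frac{19313}{3659} + \frac{2 \cdot 196}{-18 + 27 \cdot 100} = \left(-19313\right) \frac{1}{3659} + \frac{392}{-18 + 2700} = - \frac{19313}{3659} + \frac{392}{2682} = - \frac{19313}{3659} + 392 \cdot \frac{1}{2682} = - \frac{19313}{3659} + \frac{196}{1341} = - \frac{25181569}{4906719}$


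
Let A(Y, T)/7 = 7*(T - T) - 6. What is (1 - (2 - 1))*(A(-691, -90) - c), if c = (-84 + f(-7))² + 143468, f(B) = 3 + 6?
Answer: 0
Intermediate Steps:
A(Y, T) = -42 (A(Y, T) = 7*(7*(T - T) - 6) = 7*(7*0 - 6) = 7*(0 - 6) = 7*(-6) = -42)
f(B) = 9
c = 149093 (c = (-84 + 9)² + 143468 = (-75)² + 143468 = 5625 + 143468 = 149093)
(1 - (2 - 1))*(A(-691, -90) - c) = (1 - (2 - 1))*(-42 - 1*149093) = (1 - 1*1)*(-42 - 149093) = (1 - 1)*(-149135) = 0*(-149135) = 0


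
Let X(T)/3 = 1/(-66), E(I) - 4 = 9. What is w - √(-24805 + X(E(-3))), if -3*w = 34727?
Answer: -34727/3 - I*√12005642/22 ≈ -11576.0 - 157.5*I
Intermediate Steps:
w = -34727/3 (w = -⅓*34727 = -34727/3 ≈ -11576.)
E(I) = 13 (E(I) = 4 + 9 = 13)
X(T) = -1/22 (X(T) = 3/(-66) = 3*(-1/66) = -1/22)
w - √(-24805 + X(E(-3))) = -34727/3 - √(-24805 - 1/22) = -34727/3 - √(-545711/22) = -34727/3 - I*√12005642/22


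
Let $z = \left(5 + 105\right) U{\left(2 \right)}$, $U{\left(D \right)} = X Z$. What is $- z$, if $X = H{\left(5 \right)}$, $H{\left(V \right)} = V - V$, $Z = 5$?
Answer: $0$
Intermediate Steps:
$H{\left(V \right)} = 0$
$X = 0$
$U{\left(D \right)} = 0$ ($U{\left(D \right)} = 0 \cdot 5 = 0$)
$z = 0$ ($z = \left(5 + 105\right) 0 = 110 \cdot 0 = 0$)
$- z = \left(-1\right) 0 = 0$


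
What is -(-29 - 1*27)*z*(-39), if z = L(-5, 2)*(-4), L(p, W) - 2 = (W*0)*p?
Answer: 17472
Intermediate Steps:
L(p, W) = 2 (L(p, W) = 2 + (W*0)*p = 2 + 0*p = 2 + 0 = 2)
z = -8 (z = 2*(-4) = -8)
-(-29 - 1*27)*z*(-39) = -(-29 - 1*27)*(-8)*(-39) = -(-29 - 27)*(-8)*(-39) = -(-56*(-8))*(-39) = -448*(-39) = -1*(-17472) = 17472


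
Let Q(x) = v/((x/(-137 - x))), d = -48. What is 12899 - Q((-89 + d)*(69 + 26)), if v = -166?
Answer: 1209801/95 ≈ 12735.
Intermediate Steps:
Q(x) = -166*(-137 - x)/x
12899 - Q((-89 + d)*(69 + 26)) = 12899 - (166 + 22742/(((-89 - 48)*(69 + 26)))) = 12899 - (166 + 22742/((-137*95))) = 12899 - (166 + 22742/(-13015)) = 12899 - (166 + 22742*(-1/13015)) = 12899 - (166 - 166/95) = 12899 - 1*15604/95 = 12899 - 15604/95 = 1209801/95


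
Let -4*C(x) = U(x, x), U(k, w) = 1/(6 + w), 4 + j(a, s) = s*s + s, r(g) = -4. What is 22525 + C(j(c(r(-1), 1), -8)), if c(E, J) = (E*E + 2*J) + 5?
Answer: 5225799/232 ≈ 22525.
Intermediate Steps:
c(E, J) = 5 + E² + 2*J (c(E, J) = (E² + 2*J) + 5 = 5 + E² + 2*J)
j(a, s) = -4 + s + s² (j(a, s) = -4 + (s*s + s) = -4 + (s² + s) = -4 + (s + s²) = -4 + s + s²)
C(x) = -1/(4*(6 + x))
22525 + C(j(c(r(-1), 1), -8)) = 22525 - 1/(24 + 4*(-4 - 8 + (-8)²)) = 22525 - 1/(24 + 4*(-4 - 8 + 64)) = 22525 - 1/(24 + 4*52) = 22525 - 1/(24 + 208) = 22525 - 1/232 = 5225799/232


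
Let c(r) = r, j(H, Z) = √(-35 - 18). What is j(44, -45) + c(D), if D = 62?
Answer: 62 + I*√53 ≈ 62.0 + 7.2801*I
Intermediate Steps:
j(H, Z) = I*√53 (j(H, Z) = √(-53) = I*√53)
j(44, -45) + c(D) = I*√53 + 62 = 62 + I*√53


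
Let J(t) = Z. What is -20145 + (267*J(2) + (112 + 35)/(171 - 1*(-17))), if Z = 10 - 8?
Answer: -3686721/188 ≈ -19610.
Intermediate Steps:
Z = 2
J(t) = 2
-20145 + (267*J(2) + (112 + 35)/(171 - 1*(-17))) = -20145 + (267*2 + (112 + 35)/(171 - 1*(-17))) = -20145 + (534 + 147/(171 + 17)) = -20145 + (534 + 147/188) = -20145 + 100539/188 = -3686721/188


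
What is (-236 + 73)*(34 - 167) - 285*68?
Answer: 2299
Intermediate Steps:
(-236 + 73)*(34 - 167) - 285*68 = -163*(-133) - 19380 = 21679 - 19380 = 2299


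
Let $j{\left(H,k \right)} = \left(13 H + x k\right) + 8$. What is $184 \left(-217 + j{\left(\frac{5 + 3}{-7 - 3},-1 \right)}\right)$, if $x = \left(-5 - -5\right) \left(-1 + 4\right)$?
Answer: $- \frac{201848}{5} \approx -40370.0$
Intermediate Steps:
$x = 0$ ($x = \left(-5 + 5\right) 3 = 0 \cdot 3 = 0$)
$j{\left(H,k \right)} = 8 + 13 H$ ($j{\left(H,k \right)} = \left(13 H + 0 k\right) + 8 = \left(13 H + 0\right) + 8 = 13 H + 8 = 8 + 13 H$)
$184 \left(-217 + j{\left(\frac{5 + 3}{-7 - 3},-1 \right)}\right) = 184 \left(-217 + \left(8 + 13 \frac{5 + 3}{-7 - 3}\right)\right) = 184 \left(-217 + \left(8 + 13 \frac{8}{-10}\right)\right) = 184 \left(-217 + \left(8 + 13 \cdot 8 \left(- \frac{1}{10}\right)\right)\right) = 184 \left(-217 + \left(8 + 13 \left(- \frac{4}{5}\right)\right)\right) = 184 \left(-217 + \left(8 - \frac{52}{5}\right)\right) = 184 \left(-217 - \frac{12}{5}\right) = 184 \left(- \frac{1097}{5}\right) = - \frac{201848}{5}$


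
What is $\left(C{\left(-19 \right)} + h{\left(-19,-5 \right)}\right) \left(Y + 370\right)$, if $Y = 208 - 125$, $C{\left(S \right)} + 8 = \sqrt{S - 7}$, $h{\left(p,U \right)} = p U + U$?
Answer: $37146 + 453 i \sqrt{26} \approx 37146.0 + 2309.9 i$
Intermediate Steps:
$h{\left(p,U \right)} = U + U p$ ($h{\left(p,U \right)} = U p + U = U + U p$)
$C{\left(S \right)} = -8 + \sqrt{-7 + S}$ ($C{\left(S \right)} = -8 + \sqrt{S - 7} = -8 + \sqrt{-7 + S}$)
$Y = 83$ ($Y = 208 - 125 = 83$)
$\left(C{\left(-19 \right)} + h{\left(-19,-5 \right)}\right) \left(Y + 370\right) = \left(\left(-8 + \sqrt{-7 - 19}\right) - 5 \left(1 - 19\right)\right) \left(83 + 370\right) = \left(\left(-8 + \sqrt{-26}\right) - -90\right) 453 = \left(\left(-8 + i \sqrt{26}\right) + 90\right) 453 = \left(82 + i \sqrt{26}\right) 453 = 37146 + 453 i \sqrt{26}$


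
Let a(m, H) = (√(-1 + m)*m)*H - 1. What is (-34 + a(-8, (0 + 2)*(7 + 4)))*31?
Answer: -1085 - 16368*I ≈ -1085.0 - 16368.0*I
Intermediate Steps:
a(m, H) = -1 + H*m*√(-1 + m) (a(m, H) = (m*√(-1 + m))*H - 1 = H*m*√(-1 + m) - 1 = -1 + H*m*√(-1 + m))
(-34 + a(-8, (0 + 2)*(7 + 4)))*31 = (-34 + (-1 + ((0 + 2)*(7 + 4))*(-8)*√(-1 - 8)))*31 = (-34 + (-1 + (2*11)*(-8)*√(-9)))*31 = (-34 + (-1 + 22*(-8)*(3*I)))*31 = (-34 + (-1 - 528*I))*31 = (-35 - 528*I)*31 = -1085 - 16368*I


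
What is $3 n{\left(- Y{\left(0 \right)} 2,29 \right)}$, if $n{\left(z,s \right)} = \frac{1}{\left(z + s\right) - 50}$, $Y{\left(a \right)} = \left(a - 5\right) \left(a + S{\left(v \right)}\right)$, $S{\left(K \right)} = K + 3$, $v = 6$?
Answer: $\frac{1}{23} \approx 0.043478$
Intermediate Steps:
$S{\left(K \right)} = 3 + K$
$Y{\left(a \right)} = \left(-5 + a\right) \left(9 + a\right)$ ($Y{\left(a \right)} = \left(a - 5\right) \left(a + \left(3 + 6\right)\right) = \left(-5 + a\right) \left(a + 9\right) = \left(-5 + a\right) \left(9 + a\right)$)
$n{\left(z,s \right)} = \frac{1}{-50 + s + z}$ ($n{\left(z,s \right)} = \frac{1}{\left(s + z\right) - 50} = \frac{1}{-50 + s + z}$)
$3 n{\left(- Y{\left(0 \right)} 2,29 \right)} = \frac{3}{-50 + 29 + - (-45 + 0^{2} + 4 \cdot 0) 2} = \frac{3}{-50 + 29 + - (-45 + 0 + 0) 2} = \frac{3}{-50 + 29 + \left(-1\right) \left(-45\right) 2} = \frac{3}{-50 + 29 + 45 \cdot 2} = \frac{3}{-50 + 29 + 90} = \frac{3}{69} = 3 \cdot \frac{1}{69} = \frac{1}{23}$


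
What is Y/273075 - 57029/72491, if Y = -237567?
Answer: -993777684/599863025 ≈ -1.6567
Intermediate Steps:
Y/273075 - 57029/72491 = -237567/273075 - 57029/72491 = -237567*1/273075 - 57029*1/72491 = -7199/8275 - 57029/72491 = -993777684/599863025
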